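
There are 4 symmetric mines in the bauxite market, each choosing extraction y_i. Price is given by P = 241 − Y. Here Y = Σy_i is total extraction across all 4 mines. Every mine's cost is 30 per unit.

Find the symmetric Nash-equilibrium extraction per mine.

42.2

A representative mine's profit is π_i = y_i(241 − Y) − 30y_i, with Y = y_i + Σ_{j≠i} y_j.
First-order condition: 211 − 2y_i − Σ_{j≠i} y_j = 0.
Imposing symmetry (y_j = y for all j) turns Σ_{j≠i} y_j into 3y, so 211 = 5y and y = 42.2.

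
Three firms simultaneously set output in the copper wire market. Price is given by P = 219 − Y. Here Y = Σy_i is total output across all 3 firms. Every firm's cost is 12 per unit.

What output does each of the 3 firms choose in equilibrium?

51.75

A representative firm's profit is π_i = y_i(219 − Y) − 12y_i, with Y = y_i + Σ_{j≠i} y_j.
First-order condition: 207 − 2y_i − Σ_{j≠i} y_j = 0.
With identical firms, set every y_j = y: then 207 − 2y − 2y = 0, i.e. y = 207/4 = 51.75.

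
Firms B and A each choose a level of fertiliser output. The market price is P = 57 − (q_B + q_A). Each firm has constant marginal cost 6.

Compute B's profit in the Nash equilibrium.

Firm B's profit: π = q_B(57 − (q_B + q_A)) − 6q_B.
∂π/∂q_B = 51 − 2q_B − q_A = 0, so q_B = 25.5 − 0.5q_A.
By symmetry q_A = q_B; substituting into the reaction function, 1.5q_B = 25.5 and q_B = 17.
Price P = 57 − 34 = 23.
B's profit: (23 − 6)·17 = 289.

289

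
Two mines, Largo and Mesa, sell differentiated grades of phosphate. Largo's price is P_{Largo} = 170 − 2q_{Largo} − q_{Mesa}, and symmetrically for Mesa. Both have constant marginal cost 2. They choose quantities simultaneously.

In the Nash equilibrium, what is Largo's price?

69.2

Mine Largo's profit: π = q_{Largo}(170 − 2q_{Largo} − q_{Mesa}) − 2q_{Largo}.
∂π/∂q_{Largo} = 168 − 4q_{Largo} − q_{Mesa} = 0 ⇒ q_{Largo} = 42 − 0.25q_{Mesa}.
By symmetry q_{Mesa} = q_{Largo}; substituting into the reaction function, 1.25q_{Largo} = 42 and q_{Largo} = 33.6.
P_{Largo} = 170 − 2·33.6 − 33.6 = 69.2.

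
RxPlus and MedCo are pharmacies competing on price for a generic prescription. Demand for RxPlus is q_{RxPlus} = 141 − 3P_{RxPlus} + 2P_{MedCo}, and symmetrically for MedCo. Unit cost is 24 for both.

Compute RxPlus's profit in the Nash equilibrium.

RxPlus's profit: π = (P_{RxPlus} − 24)(141 − 3P_{RxPlus} + 2P_{MedCo}).
∂π/∂P_{RxPlus} = 213 − 6P_{RxPlus} + 2P_{MedCo} = 0 ⇒ P_{RxPlus} = 35.5 + (1/3)P_{MedCo}.
Setting P_{RxPlus} = P_{MedCo} in the reaction function: P_{RxPlus} = 35.5 + (1/3)P_{RxPlus}, so P_{RxPlus} = 35.5 / (2/3) = 53.25.
q_{RxPlus} = 141 − 3·53.25 + 2·53.25 = 87.75.
Profit = (53.25 − 24)·87.75 = 2566.6875.

2566.6875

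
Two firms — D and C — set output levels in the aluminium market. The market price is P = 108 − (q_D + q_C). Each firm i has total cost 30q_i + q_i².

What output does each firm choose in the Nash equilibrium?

15.6

Firm D's profit: π = q_D(108 − (q_D + q_C)) − 30q_D − q_D².
∂π/∂q_D = 78 − 4q_D − q_C = 0, so q_D = 19.5 − 0.25q_C.
The game is symmetric, so in equilibrium q_C = q_D: the reaction function gives 1.25q_D = 19.5, hence q_D = 15.6.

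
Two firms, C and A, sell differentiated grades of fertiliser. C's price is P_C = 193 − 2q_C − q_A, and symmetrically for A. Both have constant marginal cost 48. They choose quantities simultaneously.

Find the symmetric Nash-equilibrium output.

Firm C's profit: π = q_C(193 − 2q_C − q_A) − 48q_C.
∂π/∂q_C = 145 − 4q_C − q_A = 0 ⇒ q_C = 36.25 − 0.25q_A.
The game is symmetric, so in equilibrium q_A = q_C: the reaction function gives 1.25q_C = 36.25, hence q_C = 29.

29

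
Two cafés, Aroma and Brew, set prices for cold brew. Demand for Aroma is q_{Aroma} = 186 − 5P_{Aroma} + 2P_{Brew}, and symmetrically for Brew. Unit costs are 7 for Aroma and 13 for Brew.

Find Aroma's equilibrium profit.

Aroma's profit: π = (P_{Aroma} − 7)(186 − 5P_{Aroma} + 2P_{Brew}).
∂π/∂P_{Aroma} = 221 − 10P_{Aroma} + 2P_{Brew} = 0 ⇒ P_{Aroma} = 22.1 + 0.2P_{Brew}.
Similarly P_{Brew} = 25.1 + 0.2P_{Aroma}.
Substituting the second reaction function into the first: P_{Aroma} = 22.1 + 0.2(25.1 + 0.2P_{Aroma}), which gives 0.96P_{Aroma} = 27.12 ⇒ P_{Aroma} = 28.25.
Then P_{Brew} = 25.1 + 0.2·28.25 = 30.75.
q_{Aroma} = 186 − 5·28.25 + 2·30.75 = 106.25.
Profit = (28.25 − 7)·106.25 = 2257.8125.

2257.8125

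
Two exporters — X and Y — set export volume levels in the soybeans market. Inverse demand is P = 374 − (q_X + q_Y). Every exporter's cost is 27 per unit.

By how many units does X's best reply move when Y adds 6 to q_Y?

Exporter X's profit: π = q_X(374 − (q_X + q_Y)) − 27q_X.
∂π/∂q_X = 347 − 2q_X − q_Y = 0, so q_X = 173.5 − 0.5q_Y.
The reaction-function slope is −0.5, so a 6-unit rise in q_Y moves q_X by −0.5 × 6 = −3. X's best response falls — the actions are strategic substitutes.

-3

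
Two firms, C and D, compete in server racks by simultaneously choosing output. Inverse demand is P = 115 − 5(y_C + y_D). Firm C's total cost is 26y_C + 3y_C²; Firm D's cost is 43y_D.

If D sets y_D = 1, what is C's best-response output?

Firm C's profit: π = y_C(115 − 5(y_C + y_D)) − 26y_C − 3y_C².
∂π/∂y_C = 89 − 16y_C − 5y_D = 0, so y_C = 5.5625 − 0.3125y_D.
At y_D = 1: y_C = 5.5625 − 0.3125·1 = 5.25.

5.25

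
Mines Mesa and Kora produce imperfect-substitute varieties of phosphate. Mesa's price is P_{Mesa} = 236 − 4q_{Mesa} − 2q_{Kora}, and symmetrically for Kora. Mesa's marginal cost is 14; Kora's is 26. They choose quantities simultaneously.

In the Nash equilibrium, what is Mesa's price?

Mine Mesa's profit: π = q_{Mesa}(236 − 4q_{Mesa} − 2q_{Kora}) − 14q_{Mesa}.
∂π/∂q_{Mesa} = 222 − 8q_{Mesa} − 2q_{Kora} = 0 ⇒ q_{Mesa} = 27.75 − 0.25q_{Kora}.
Similarly q_{Kora} = 26.25 − 0.25q_{Mesa}.
Solving the two reaction functions simultaneously: (1 − (−0.25)(−0.25))q_{Mesa} = 27.75 − 0.25·26.25, so 0.9375q_{Mesa} = 21.1875 and q_{Mesa} = 22.6.
Then q_{Kora} = 26.25 − 0.25·22.6 = 20.6.
P_{Mesa} = 236 − 4·22.6 − 2·20.6 = 104.4.

104.4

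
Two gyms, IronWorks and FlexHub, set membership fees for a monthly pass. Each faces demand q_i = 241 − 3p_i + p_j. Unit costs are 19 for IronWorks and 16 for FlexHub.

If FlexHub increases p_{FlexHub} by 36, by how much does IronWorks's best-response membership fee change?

6

IronWorks's profit: π = (p_{IronWorks} − 19)(241 − 3p_{IronWorks} + p_{FlexHub}).
∂π/∂p_{IronWorks} = 298 − 6p_{IronWorks} + p_{FlexHub} = 0 ⇒ p_{IronWorks} = 149/3 + (1/6)p_{FlexHub}.
The reaction-function slope is 1/6, so a 36-unit rise in p_{FlexHub} moves p_{IronWorks} by 1/6 × 36 = 6. IronWorks's best response rises — the actions are strategic complements.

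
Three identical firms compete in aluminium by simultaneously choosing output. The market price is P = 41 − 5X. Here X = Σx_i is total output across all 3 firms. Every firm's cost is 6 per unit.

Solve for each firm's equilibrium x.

A representative firm's profit is π_i = x_i(41 − 5X) − 6x_i, with X = x_i + Σ_{j≠i} x_j.
First-order condition: 35 − 10x_i − 5Σ_{j≠i} x_j = 0.
In a symmetric equilibrium every firm chooses the same x, so Σ_{j≠i} x_j = 2x. The condition becomes 35 − 20x = 0, giving x = 35/20 = 1.75.

1.75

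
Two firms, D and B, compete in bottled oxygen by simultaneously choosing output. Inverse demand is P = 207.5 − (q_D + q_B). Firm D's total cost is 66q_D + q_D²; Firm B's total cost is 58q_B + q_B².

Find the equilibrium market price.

149.3

Firm D's profit: π = q_D(207.5 − (q_D + q_B)) − 66q_D − q_D².
∂π/∂q_D = 141.5 − 4q_D − q_B = 0, so q_D = 35.375 − 0.25q_B.
By the same steps for B: q_B = 37.375 − 0.25q_D.
Solving the two reaction functions simultaneously: (1 − (−0.25)(−0.25))q_D = 35.375 − 0.25·37.375, so 0.9375q_D = 833/32 and q_D = 833/30.
Then q_B = 37.375 − 0.25·(833/30) = 913/30.
Equilibrium price: P = 207.5 − 58.2 = 149.3.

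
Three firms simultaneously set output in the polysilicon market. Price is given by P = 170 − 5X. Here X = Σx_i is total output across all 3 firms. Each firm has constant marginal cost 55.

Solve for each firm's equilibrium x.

5.75

A representative firm's profit is π_i = x_i(170 − 5X) − 55x_i, with X = x_i + Σ_{j≠i} x_j.
First-order condition: 115 − 10x_i − 5Σ_{j≠i} x_j = 0.
Imposing symmetry (x_j = x for all j) turns Σ_{j≠i} x_j into 2x, so 115 = 20x and x = 5.75.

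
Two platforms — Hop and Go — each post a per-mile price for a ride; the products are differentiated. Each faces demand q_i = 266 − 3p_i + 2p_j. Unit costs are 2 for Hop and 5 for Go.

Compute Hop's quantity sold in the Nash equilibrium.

199.6875

Hop's profit: π = (p_{Hop} − 2)(266 − 3p_{Hop} + 2p_{Go}).
∂π/∂p_{Hop} = 272 − 6p_{Hop} + 2p_{Go} = 0 ⇒ p_{Hop} = 136/3 + (1/3)p_{Go}.
Similarly p_{Go} = 281/6 + (1/3)p_{Hop}.
Solving the two reaction functions simultaneously: (1 − (1/3)(1/3))p_{Hop} = 136/3 + (1/3)·(281/6), so (8/9)p_{Hop} = 1097/18 and p_{Hop} = 68.5625.
Then p_{Go} = 281/6 + (1/3)·68.5625 = 69.6875.
q_{Hop} = 266 − 3·68.5625 + 2·69.6875 = 199.6875.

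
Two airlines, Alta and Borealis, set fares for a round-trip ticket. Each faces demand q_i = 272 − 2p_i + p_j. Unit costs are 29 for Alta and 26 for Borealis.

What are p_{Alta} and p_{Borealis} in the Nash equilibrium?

109.6, 108.4

Alta's profit: π = (p_{Alta} − 29)(272 − 2p_{Alta} + p_{Borealis}).
∂π/∂p_{Alta} = 330 − 4p_{Alta} + p_{Borealis} = 0 ⇒ p_{Alta} = 82.5 + 0.25p_{Borealis}.
Similarly p_{Borealis} = 81 + 0.25p_{Alta}.
Substituting the second reaction function into the first: p_{Alta} = 82.5 + 0.25(81 + 0.25p_{Alta}), which gives 0.9375p_{Alta} = 102.75 ⇒ p_{Alta} = 109.6.
Then p_{Borealis} = 81 + 0.25·109.6 = 108.4.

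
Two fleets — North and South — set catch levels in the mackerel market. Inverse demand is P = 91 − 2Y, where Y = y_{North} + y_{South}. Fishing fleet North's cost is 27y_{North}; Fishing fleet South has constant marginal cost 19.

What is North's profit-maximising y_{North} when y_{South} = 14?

Fishing fleet North's profit: π = y_{North}(91 − 2(y_{North} + y_{South})) − 27y_{North}.
∂π/∂y_{North} = 64 − 4y_{North} − 2y_{South} = 0, so y_{North} = 16 − 0.5y_{South}.
At y_{South} = 14: y_{North} = 16 − 0.5·14 = 9.

9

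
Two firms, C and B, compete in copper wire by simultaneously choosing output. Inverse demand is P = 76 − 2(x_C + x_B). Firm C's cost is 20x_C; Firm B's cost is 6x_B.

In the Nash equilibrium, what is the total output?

21

Firm C's profit: π = x_C(76 − 2(x_C + x_B)) − 20x_C.
∂π/∂x_C = 56 − 4x_C − 2x_B = 0, so x_C = 14 − 0.5x_B.
By the same steps for B: x_B = 17.5 − 0.5x_C.
Plugging x_B into C's best response: x_C = 14 − 0.5(17.5 − 0.5x_C) ⇒ 0.75x_C = 5.25, so x_C = 7.
Then x_B = 17.5 − 0.5·7 = 14.
Total output: 7 + 14 = 21.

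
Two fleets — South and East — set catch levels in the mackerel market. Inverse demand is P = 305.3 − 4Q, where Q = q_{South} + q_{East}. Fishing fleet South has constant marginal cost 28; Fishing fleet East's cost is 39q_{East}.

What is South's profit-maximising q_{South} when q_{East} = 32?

18.6625

Fishing fleet South's profit: π = q_{South}(305.3 − 4(q_{South} + q_{East})) − 28q_{South}.
∂π/∂q_{South} = 277.3 − 8q_{South} − 4q_{East} = 0, so q_{South} = 34.6625 − 0.5q_{East}.
At q_{East} = 32: q_{South} = 34.6625 − 0.5·32 = 18.6625.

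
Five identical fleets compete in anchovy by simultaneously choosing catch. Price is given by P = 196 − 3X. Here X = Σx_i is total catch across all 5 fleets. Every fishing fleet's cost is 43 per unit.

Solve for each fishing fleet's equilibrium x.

A representative fishing fleet's profit is π_i = x_i(196 − 3X) − 43x_i, with X = x_i + Σ_{j≠i} x_j.
First-order condition: 153 − 6x_i − 3Σ_{j≠i} x_j = 0.
In a symmetric equilibrium every fishing fleet chooses the same x, so Σ_{j≠i} x_j = 4x. The condition becomes 153 − 18x = 0, giving x = 153/18 = 8.5.

8.5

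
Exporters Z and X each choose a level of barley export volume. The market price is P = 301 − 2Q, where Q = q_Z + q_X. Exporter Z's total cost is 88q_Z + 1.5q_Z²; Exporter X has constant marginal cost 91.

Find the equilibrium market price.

178

Exporter Z's profit: π = q_Z(301 − 2(q_Z + q_X)) − 88q_Z − 1.5q_Z².
∂π/∂q_Z = 213 − 7q_Z − 2q_X = 0, so q_Z = 213/7 − (2/7)q_X.
For X: ∂π/∂q_X = 210 − 4q_X − 2q_Z = 0 ⇒ q_X = 52.5 − 0.5q_Z.
Plugging q_X into Z's best response: q_Z = 213/7 − (2/7)(52.5 − 0.5q_Z) ⇒ (6/7)q_Z = 108/7, so q_Z = 18.
Then q_X = 52.5 − 0.5·18 = 43.5.
Equilibrium price: P = 301 − 2·61.5 = 178.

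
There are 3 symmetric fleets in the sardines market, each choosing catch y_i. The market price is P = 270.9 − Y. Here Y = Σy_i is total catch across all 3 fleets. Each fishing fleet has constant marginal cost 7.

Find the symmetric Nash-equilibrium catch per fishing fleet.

A representative fishing fleet's profit is π_i = y_i(270.9 − Y) − 7y_i, with Y = y_i + Σ_{j≠i} y_j.
First-order condition: 263.9 − 2y_i − Σ_{j≠i} y_j = 0.
In a symmetric equilibrium every fishing fleet chooses the same y, so Σ_{j≠i} y_j = 2y. The condition becomes 263.9 − 4y = 0, giving y = 263.9/4 = 65.975.

65.975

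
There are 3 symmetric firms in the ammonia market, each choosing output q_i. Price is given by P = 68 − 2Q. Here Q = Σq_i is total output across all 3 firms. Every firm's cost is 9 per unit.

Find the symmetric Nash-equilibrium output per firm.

A representative firm's profit is π_i = q_i(68 − 2Q) − 9q_i, with Q = q_i + Σ_{j≠i} q_j.
First-order condition: 59 − 4q_i − 2Σ_{j≠i} q_j = 0.
In a symmetric equilibrium every firm chooses the same q, so Σ_{j≠i} q_j = 2q. The condition becomes 59 − 8q = 0, giving q = 59/8 = 7.375.

7.375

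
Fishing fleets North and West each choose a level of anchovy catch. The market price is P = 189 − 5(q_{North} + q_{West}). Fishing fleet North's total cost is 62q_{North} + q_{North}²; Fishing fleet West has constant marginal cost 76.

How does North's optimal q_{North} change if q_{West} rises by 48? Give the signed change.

-20

Fishing fleet North's profit: π = q_{North}(189 − 5(q_{North} + q_{West})) − 62q_{North} − q_{North}².
∂π/∂q_{North} = 127 − 12q_{North} − 5q_{West} = 0, so q_{North} = 127/12 − (5/12)q_{West}.
The reaction-function slope is −5/12, so a 48-unit rise in q_{West} moves q_{North} by −5/12 × 48 = −20. North's best response falls — the actions are strategic substitutes.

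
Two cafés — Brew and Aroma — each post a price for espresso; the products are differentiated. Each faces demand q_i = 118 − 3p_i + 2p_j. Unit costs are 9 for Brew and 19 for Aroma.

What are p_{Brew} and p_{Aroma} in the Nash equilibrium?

38.125, 41.875

Brew's profit: π = (p_{Brew} − 9)(118 − 3p_{Brew} + 2p_{Aroma}).
∂π/∂p_{Brew} = 145 − 6p_{Brew} + 2p_{Aroma} = 0 ⇒ p_{Brew} = 145/6 + (1/3)p_{Aroma}.
Similarly p_{Aroma} = 175/6 + (1/3)p_{Brew}.
Plugging p_{Aroma} into Brew's best response: p_{Brew} = 145/6 + (1/3)(175/6 + (1/3)p_{Brew}) ⇒ (8/9)p_{Brew} = 305/9, so p_{Brew} = 38.125.
Then p_{Aroma} = 175/6 + (1/3)·38.125 = 41.875.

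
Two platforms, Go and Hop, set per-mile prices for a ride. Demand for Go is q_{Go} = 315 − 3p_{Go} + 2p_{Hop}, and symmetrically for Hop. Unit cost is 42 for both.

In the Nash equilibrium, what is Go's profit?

Go's profit: π = (p_{Go} − 42)(315 − 3p_{Go} + 2p_{Hop}).
∂π/∂p_{Go} = 441 − 6p_{Go} + 2p_{Hop} = 0 ⇒ p_{Go} = 73.5 + (1/3)p_{Hop}.
By symmetry p_{Hop} = p_{Go}; substituting into the reaction function, (2/3)p_{Go} = 73.5 and p_{Go} = 110.25.
q_{Go} = 315 − 3·110.25 + 2·110.25 = 204.75.
Profit = (110.25 − 42)·204.75 = 13974.1875.

13974.1875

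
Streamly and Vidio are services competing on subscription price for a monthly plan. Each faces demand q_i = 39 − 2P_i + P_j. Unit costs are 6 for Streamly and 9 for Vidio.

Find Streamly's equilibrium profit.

Streamly's profit: π = (P_{Streamly} − 6)(39 − 2P_{Streamly} + P_{Vidio}).
∂π/∂P_{Streamly} = 51 − 4P_{Streamly} + P_{Vidio} = 0 ⇒ P_{Streamly} = 12.75 + 0.25P_{Vidio}.
Similarly P_{Vidio} = 14.25 + 0.25P_{Streamly}.
Substituting the second reaction function into the first: P_{Streamly} = 12.75 + 0.25(14.25 + 0.25P_{Streamly}), which gives 0.9375P_{Streamly} = 16.3125 ⇒ P_{Streamly} = 17.4.
Then P_{Vidio} = 14.25 + 0.25·17.4 = 18.6.
q_{Streamly} = 39 − 2·17.4 + 18.6 = 22.8.
Profit = (17.4 − 6)·22.8 = 259.92.

259.92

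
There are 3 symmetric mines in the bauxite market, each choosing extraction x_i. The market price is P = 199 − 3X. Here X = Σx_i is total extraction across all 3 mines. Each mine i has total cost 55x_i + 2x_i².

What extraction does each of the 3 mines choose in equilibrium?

A representative mine's profit is π_i = x_i(199 − 3X) − 55x_i − 2x_i², with X = x_i + Σ_{j≠i} x_j.
First-order condition: 144 − 10x_i − 3Σ_{j≠i} x_j = 0.
With identical mines, set every x_j = x: then 144 − 10x − 6x = 0, i.e. x = 144/16 = 9.

9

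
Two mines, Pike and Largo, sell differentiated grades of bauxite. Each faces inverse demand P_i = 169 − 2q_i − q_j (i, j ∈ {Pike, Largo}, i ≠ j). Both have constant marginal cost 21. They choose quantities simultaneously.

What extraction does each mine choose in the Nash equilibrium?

Mine Pike's profit: π = q_{Pike}(169 − 2q_{Pike} − q_{Largo}) − 21q_{Pike}.
∂π/∂q_{Pike} = 148 − 4q_{Pike} − q_{Largo} = 0 ⇒ q_{Pike} = 37 − 0.25q_{Largo}.
The game is symmetric, so in equilibrium q_{Largo} = q_{Pike}: the reaction function gives 1.25q_{Pike} = 37, hence q_{Pike} = 29.6.

29.6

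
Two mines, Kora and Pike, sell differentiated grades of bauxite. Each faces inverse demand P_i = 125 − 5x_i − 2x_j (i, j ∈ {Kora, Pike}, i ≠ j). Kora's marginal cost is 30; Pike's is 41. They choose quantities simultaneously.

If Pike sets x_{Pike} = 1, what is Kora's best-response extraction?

Mine Kora's profit: π = x_{Kora}(125 − 5x_{Kora} − 2x_{Pike}) − 30x_{Kora}.
∂π/∂x_{Kora} = 95 − 10x_{Kora} − 2x_{Pike} = 0 ⇒ x_{Kora} = 9.5 − 0.2x_{Pike}.
At x_{Pike} = 1: x_{Kora} = 9.5 − 0.2·1 = 9.3.

9.3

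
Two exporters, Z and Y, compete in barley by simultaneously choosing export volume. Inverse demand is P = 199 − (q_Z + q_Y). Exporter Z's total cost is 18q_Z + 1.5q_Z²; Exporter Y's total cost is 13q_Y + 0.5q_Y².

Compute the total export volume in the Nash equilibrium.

Exporter Z's profit: π = q_Z(199 − (q_Z + q_Y)) − 18q_Z − 1.5q_Z².
∂π/∂q_Z = 181 − 5q_Z − q_Y = 0, so q_Z = 36.2 − 0.2q_Y.
For Y: ∂π/∂q_Y = 186 − 3q_Y − q_Z = 0 ⇒ q_Y = 62 − (1/3)q_Z.
Substituting the second reaction function into the first: q_Z = 36.2 − 0.2(62 − (1/3)q_Z), which gives (14/15)q_Z = 23.8 ⇒ q_Z = 25.5.
Then q_Y = 62 − (1/3)·25.5 = 53.5.
Total export volume: 25.5 + 53.5 = 79.

79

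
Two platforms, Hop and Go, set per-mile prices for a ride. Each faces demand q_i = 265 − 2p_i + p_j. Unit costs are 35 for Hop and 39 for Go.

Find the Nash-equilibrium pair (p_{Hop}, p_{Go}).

Hop's profit: π = (p_{Hop} − 35)(265 − 2p_{Hop} + p_{Go}).
∂π/∂p_{Hop} = 335 − 4p_{Hop} + p_{Go} = 0 ⇒ p_{Hop} = 83.75 + 0.25p_{Go}.
Similarly p_{Go} = 85.75 + 0.25p_{Hop}.
Solving the two reaction functions simultaneously: (1 − (0.25)(0.25))p_{Hop} = 83.75 + 0.25·85.75, so 0.9375p_{Hop} = 105.1875 and p_{Hop} = 112.2.
Then p_{Go} = 85.75 + 0.25·112.2 = 113.8.

112.2, 113.8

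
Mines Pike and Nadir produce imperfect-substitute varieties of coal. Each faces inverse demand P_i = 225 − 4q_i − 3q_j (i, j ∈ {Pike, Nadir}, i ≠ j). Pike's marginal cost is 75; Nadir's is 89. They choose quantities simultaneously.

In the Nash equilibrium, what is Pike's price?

Mine Pike's profit: π = q_{Pike}(225 − 4q_{Pike} − 3q_{Nadir}) − 75q_{Pike}.
∂π/∂q_{Pike} = 150 − 8q_{Pike} − 3q_{Nadir} = 0 ⇒ q_{Pike} = 18.75 − 0.375q_{Nadir}.
Similarly q_{Nadir} = 17 − 0.375q_{Pike}.
Substituting the second reaction function into the first: q_{Pike} = 18.75 − 0.375(17 − 0.375q_{Pike}), which gives (55/64)q_{Pike} = 12.375 ⇒ q_{Pike} = 14.4.
Then q_{Nadir} = 17 − 0.375·14.4 = 11.6.
P_{Pike} = 225 − 4·14.4 − 3·11.6 = 132.6.

132.6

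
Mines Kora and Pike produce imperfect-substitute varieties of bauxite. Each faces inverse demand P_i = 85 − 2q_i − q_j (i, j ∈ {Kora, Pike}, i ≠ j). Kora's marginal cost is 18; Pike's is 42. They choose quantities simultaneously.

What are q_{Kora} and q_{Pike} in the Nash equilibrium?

15, 7

Mine Kora's profit: π = q_{Kora}(85 − 2q_{Kora} − q_{Pike}) − 18q_{Kora}.
∂π/∂q_{Kora} = 67 − 4q_{Kora} − q_{Pike} = 0 ⇒ q_{Kora} = 16.75 − 0.25q_{Pike}.
Similarly q_{Pike} = 10.75 − 0.25q_{Kora}.
Solving the two reaction functions simultaneously: (1 − (−0.25)(−0.25))q_{Kora} = 16.75 − 0.25·10.75, so 0.9375q_{Kora} = 14.0625 and q_{Kora} = 15.
Then q_{Pike} = 10.75 − 0.25·15 = 7.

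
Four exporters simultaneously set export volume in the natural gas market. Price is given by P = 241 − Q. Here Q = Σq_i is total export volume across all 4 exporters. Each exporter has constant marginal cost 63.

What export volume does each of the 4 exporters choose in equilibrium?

35.6

A representative exporter's profit is π_i = q_i(241 − Q) − 63q_i, with Q = q_i + Σ_{j≠i} q_j.
First-order condition: 178 − 2q_i − Σ_{j≠i} q_j = 0.
In a symmetric equilibrium every exporter chooses the same q, so Σ_{j≠i} q_j = 3q. The condition becomes 178 − 5q = 0, giving q = 178/5 = 35.6.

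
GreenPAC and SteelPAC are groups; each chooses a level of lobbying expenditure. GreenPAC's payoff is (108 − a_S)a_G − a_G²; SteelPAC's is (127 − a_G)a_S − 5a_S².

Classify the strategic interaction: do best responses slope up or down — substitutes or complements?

strategic substitutes

Expanding GreenPAC's payoff: 108a_G − a_Sa_G − a_G².
∂π/∂a_G = 108 − a_S − 2a_G = 0, so a_G = 54 − 0.5a_S.
The best-response slope da_G/da_S = −0.5 < 0: the reaction function is downward-sloping, so the choices are strategic substitutes.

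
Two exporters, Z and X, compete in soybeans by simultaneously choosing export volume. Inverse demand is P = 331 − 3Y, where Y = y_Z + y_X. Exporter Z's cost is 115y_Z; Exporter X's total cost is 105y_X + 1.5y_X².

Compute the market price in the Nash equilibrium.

199.4

Exporter Z's profit: π = y_Z(331 − 3(y_Z + y_X)) − 115y_Z.
∂π/∂y_Z = 216 − 6y_Z − 3y_X = 0, so y_Z = 36 − 0.5y_X.
For X: ∂π/∂y_X = 226 − 9y_X − 3y_Z = 0 ⇒ y_X = 226/9 − (1/3)y_Z.
Plugging y_X into Z's best response: y_Z = 36 − 0.5(226/9 − (1/3)y_Z) ⇒ (5/6)y_Z = 211/9, so y_Z = 422/15.
Then y_X = 226/9 − (1/3)·(422/15) = 236/15.
Equilibrium price: P = 331 − 3·(658/15) = 199.4.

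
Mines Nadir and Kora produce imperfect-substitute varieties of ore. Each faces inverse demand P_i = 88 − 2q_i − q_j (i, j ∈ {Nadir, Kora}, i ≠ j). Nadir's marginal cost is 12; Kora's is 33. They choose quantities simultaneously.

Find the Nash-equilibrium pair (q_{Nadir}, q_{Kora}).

Mine Nadir's profit: π = q_{Nadir}(88 − 2q_{Nadir} − q_{Kora}) − 12q_{Nadir}.
∂π/∂q_{Nadir} = 76 − 4q_{Nadir} − q_{Kora} = 0 ⇒ q_{Nadir} = 19 − 0.25q_{Kora}.
Similarly q_{Kora} = 13.75 − 0.25q_{Nadir}.
Solving the two reaction functions simultaneously: (1 − (−0.25)(−0.25))q_{Nadir} = 19 − 0.25·13.75, so 0.9375q_{Nadir} = 15.5625 and q_{Nadir} = 16.6.
Then q_{Kora} = 13.75 − 0.25·16.6 = 9.6.

16.6, 9.6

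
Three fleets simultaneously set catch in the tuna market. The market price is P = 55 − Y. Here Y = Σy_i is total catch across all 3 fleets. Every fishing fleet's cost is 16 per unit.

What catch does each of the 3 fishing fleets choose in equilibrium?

A representative fishing fleet's profit is π_i = y_i(55 − Y) − 16y_i, with Y = y_i + Σ_{j≠i} y_j.
First-order condition: 39 − 2y_i − Σ_{j≠i} y_j = 0.
In a symmetric equilibrium every fishing fleet chooses the same y, so Σ_{j≠i} y_j = 2y. The condition becomes 39 − 4y = 0, giving y = 39/4 = 9.75.

9.75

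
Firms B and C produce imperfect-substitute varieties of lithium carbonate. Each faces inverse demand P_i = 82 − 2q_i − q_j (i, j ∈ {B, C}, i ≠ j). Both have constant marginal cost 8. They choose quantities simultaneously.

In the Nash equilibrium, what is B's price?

37.6

Firm B's profit: π = q_B(82 − 2q_B − q_C) − 8q_B.
∂π/∂q_B = 74 − 4q_B − q_C = 0 ⇒ q_B = 18.5 − 0.25q_C.
Setting q_B = q_C in the reaction function: q_B = 18.5 − 0.25q_B, so q_B = 18.5 / 1.25 = 14.8.
P_B = 82 − 2·14.8 − 14.8 = 37.6.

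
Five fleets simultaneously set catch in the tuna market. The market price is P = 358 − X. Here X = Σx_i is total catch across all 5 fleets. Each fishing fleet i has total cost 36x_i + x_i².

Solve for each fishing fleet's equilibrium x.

A representative fishing fleet's profit is π_i = x_i(358 − X) − 36x_i − x_i², with X = x_i + Σ_{j≠i} x_j.
First-order condition: 322 − 4x_i − Σ_{j≠i} x_j = 0.
Imposing symmetry (x_j = x for all j) turns Σ_{j≠i} x_j into 4x, so 322 = 8x and x = 40.25.

40.25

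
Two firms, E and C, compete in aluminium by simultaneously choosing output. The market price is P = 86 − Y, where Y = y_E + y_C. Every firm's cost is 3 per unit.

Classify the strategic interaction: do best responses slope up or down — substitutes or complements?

strategic substitutes

Firm E's profit: π = y_E(86 − (y_E + y_C)) − 3y_E.
∂π/∂y_E = 83 − 2y_E − y_C = 0, so y_E = 41.5 − 0.5y_C.
The best-response slope dy_E/dy_C = −0.5 < 0: the reaction function is downward-sloping, so the choices are strategic substitutes.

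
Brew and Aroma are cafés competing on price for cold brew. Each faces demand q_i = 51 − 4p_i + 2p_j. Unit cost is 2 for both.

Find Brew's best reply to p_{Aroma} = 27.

14.125

Brew's profit: π = (p_{Brew} − 2)(51 − 4p_{Brew} + 2p_{Aroma}).
∂π/∂p_{Brew} = 59 − 8p_{Brew} + 2p_{Aroma} = 0 ⇒ p_{Brew} = 7.375 + 0.25p_{Aroma}.
At p_{Aroma} = 27: p_{Brew} = 7.375 + 0.25·27 = 14.125.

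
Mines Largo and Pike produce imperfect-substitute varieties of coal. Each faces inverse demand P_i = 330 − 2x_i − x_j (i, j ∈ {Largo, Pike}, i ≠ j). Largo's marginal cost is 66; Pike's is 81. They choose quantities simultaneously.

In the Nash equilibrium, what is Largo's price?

173.6

Mine Largo's profit: π = x_{Largo}(330 − 2x_{Largo} − x_{Pike}) − 66x_{Largo}.
∂π/∂x_{Largo} = 264 − 4x_{Largo} − x_{Pike} = 0 ⇒ x_{Largo} = 66 − 0.25x_{Pike}.
Similarly x_{Pike} = 62.25 − 0.25x_{Largo}.
Substituting the second reaction function into the first: x_{Largo} = 66 − 0.25(62.25 − 0.25x_{Largo}), which gives 0.9375x_{Largo} = 50.4375 ⇒ x_{Largo} = 53.8.
Then x_{Pike} = 62.25 − 0.25·53.8 = 48.8.
P_{Largo} = 330 − 2·53.8 − 48.8 = 173.6.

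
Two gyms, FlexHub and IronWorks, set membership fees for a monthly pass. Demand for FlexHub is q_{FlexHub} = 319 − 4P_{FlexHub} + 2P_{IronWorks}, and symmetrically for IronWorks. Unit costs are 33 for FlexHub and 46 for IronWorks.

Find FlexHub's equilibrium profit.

FlexHub's profit: π = (P_{FlexHub} − 33)(319 − 4P_{FlexHub} + 2P_{IronWorks}).
∂π/∂P_{FlexHub} = 451 − 8P_{FlexHub} + 2P_{IronWorks} = 0 ⇒ P_{FlexHub} = 56.375 + 0.25P_{IronWorks}.
Similarly P_{IronWorks} = 62.875 + 0.25P_{FlexHub}.
Solving the two reaction functions simultaneously: (1 − (0.25)(0.25))P_{FlexHub} = 56.375 + 0.25·62.875, so 0.9375P_{FlexHub} = 2307/32 and P_{FlexHub} = 76.9.
Then P_{IronWorks} = 62.875 + 0.25·76.9 = 82.1.
q_{FlexHub} = 319 − 4·76.9 + 2·82.1 = 175.6.
Profit = (76.9 − 33)·175.6 = 7708.84.

7708.84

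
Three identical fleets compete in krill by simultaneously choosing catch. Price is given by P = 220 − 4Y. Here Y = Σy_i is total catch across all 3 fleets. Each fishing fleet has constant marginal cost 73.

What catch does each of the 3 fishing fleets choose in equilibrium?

A representative fishing fleet's profit is π_i = y_i(220 − 4Y) − 73y_i, with Y = y_i + Σ_{j≠i} y_j.
First-order condition: 147 − 8y_i − 4Σ_{j≠i} y_j = 0.
In a symmetric equilibrium every fishing fleet chooses the same y, so Σ_{j≠i} y_j = 2y. The condition becomes 147 − 16y = 0, giving y = 147/16 = 9.1875.

9.1875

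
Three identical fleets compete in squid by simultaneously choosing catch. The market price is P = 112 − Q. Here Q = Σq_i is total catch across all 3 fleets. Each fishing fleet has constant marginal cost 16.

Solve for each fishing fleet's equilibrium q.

A representative fishing fleet's profit is π_i = q_i(112 − Q) − 16q_i, with Q = q_i + Σ_{j≠i} q_j.
First-order condition: 96 − 2q_i − Σ_{j≠i} q_j = 0.
With identical fishing fleets, set every q_j = q: then 96 − 2q − 2q = 0, i.e. q = 96/4 = 24.

24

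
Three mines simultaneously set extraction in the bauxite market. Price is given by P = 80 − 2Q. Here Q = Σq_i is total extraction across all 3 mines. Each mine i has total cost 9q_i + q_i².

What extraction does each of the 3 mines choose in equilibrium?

7.1

A representative mine's profit is π_i = q_i(80 − 2Q) − 9q_i − q_i², with Q = q_i + Σ_{j≠i} q_j.
First-order condition: 71 − 6q_i − 2Σ_{j≠i} q_j = 0.
In a symmetric equilibrium every mine chooses the same q, so Σ_{j≠i} q_j = 2q. The condition becomes 71 − 10q = 0, giving q = 71/10 = 7.1.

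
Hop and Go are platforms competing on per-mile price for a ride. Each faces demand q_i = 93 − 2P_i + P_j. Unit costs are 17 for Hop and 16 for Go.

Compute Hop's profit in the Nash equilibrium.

1270.08

Hop's profit: π = (P_{Hop} − 17)(93 − 2P_{Hop} + P_{Go}).
∂π/∂P_{Hop} = 127 − 4P_{Hop} + P_{Go} = 0 ⇒ P_{Hop} = 31.75 + 0.25P_{Go}.
Similarly P_{Go} = 31.25 + 0.25P_{Hop}.
Solving the two reaction functions simultaneously: (1 − (0.25)(0.25))P_{Hop} = 31.75 + 0.25·31.25, so 0.9375P_{Hop} = 39.5625 and P_{Hop} = 42.2.
Then P_{Go} = 31.25 + 0.25·42.2 = 41.8.
q_{Hop} = 93 − 2·42.2 + 41.8 = 50.4.
Profit = (42.2 − 17)·50.4 = 1270.08.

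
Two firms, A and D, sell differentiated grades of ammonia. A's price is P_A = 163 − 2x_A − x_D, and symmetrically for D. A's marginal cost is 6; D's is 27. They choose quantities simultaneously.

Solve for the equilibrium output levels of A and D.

32.8, 25.8

Firm A's profit: π = x_A(163 − 2x_A − x_D) − 6x_A.
∂π/∂x_A = 157 − 4x_A − x_D = 0 ⇒ x_A = 39.25 − 0.25x_D.
Similarly x_D = 34 − 0.25x_A.
Solving the two reaction functions simultaneously: (1 − (−0.25)(−0.25))x_A = 39.25 − 0.25·34, so 0.9375x_A = 30.75 and x_A = 32.8.
Then x_D = 34 − 0.25·32.8 = 25.8.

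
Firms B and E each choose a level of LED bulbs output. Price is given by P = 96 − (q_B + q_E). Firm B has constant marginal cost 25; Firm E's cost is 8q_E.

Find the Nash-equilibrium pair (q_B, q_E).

Firm B's profit: π = q_B(96 − (q_B + q_E)) − 25q_B.
∂π/∂q_B = 71 − 2q_B − q_E = 0, so q_B = 35.5 − 0.5q_E.
By the same steps for E: q_E = 44 − 0.5q_B.
Plugging q_E into B's best response: q_B = 35.5 − 0.5(44 − 0.5q_B) ⇒ 0.75q_B = 13.5, so q_B = 18.
Then q_E = 44 − 0.5·18 = 35.

18, 35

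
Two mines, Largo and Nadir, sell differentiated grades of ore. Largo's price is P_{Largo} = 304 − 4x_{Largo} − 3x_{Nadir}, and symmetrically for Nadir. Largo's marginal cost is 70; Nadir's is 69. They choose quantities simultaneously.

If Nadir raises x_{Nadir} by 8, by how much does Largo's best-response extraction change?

Mine Largo's profit: π = x_{Largo}(304 − 4x_{Largo} − 3x_{Nadir}) − 70x_{Largo}.
∂π/∂x_{Largo} = 234 − 8x_{Largo} − 3x_{Nadir} = 0 ⇒ x_{Largo} = 29.25 − 0.375x_{Nadir}.
The reaction-function slope is −0.375, so an 8-unit rise in x_{Nadir} moves x_{Largo} by −0.375 × 8 = −3. Largo's best response falls — the actions are strategic substitutes.

-3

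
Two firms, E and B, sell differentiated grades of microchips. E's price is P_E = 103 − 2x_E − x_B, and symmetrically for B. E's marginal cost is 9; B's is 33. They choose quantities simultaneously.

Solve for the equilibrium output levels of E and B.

Firm E's profit: π = x_E(103 − 2x_E − x_B) − 9x_E.
∂π/∂x_E = 94 − 4x_E − x_B = 0 ⇒ x_E = 23.5 − 0.25x_B.
Similarly x_B = 17.5 − 0.25x_E.
Substituting the second reaction function into the first: x_E = 23.5 − 0.25(17.5 − 0.25x_E), which gives 0.9375x_E = 19.125 ⇒ x_E = 20.4.
Then x_B = 17.5 − 0.25·20.4 = 12.4.

20.4, 12.4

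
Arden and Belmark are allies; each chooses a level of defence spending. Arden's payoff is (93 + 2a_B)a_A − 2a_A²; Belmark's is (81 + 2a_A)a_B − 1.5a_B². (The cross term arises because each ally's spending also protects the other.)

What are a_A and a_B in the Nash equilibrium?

Expanding Arden's payoff: 93a_A + 2a_Ba_A − 2a_A².
∂π/∂a_A = 93 + 2a_B − 4a_A = 0, so a_A = 23.25 + 0.5a_B.
Likewise for Belmark: a_B = 27 + (2/3)a_A.
Substituting the second reaction function into the first: a_A = 23.25 + 0.5(27 + (2/3)a_A), which gives (2/3)a_A = 36.75 ⇒ a_A = 55.125.
Then a_B = 27 + (2/3)·55.125 = 63.75.

55.125, 63.75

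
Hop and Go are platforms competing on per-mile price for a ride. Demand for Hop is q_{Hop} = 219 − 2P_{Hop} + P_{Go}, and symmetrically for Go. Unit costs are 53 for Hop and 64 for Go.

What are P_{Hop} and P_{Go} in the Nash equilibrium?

Hop's profit: π = (P_{Hop} − 53)(219 − 2P_{Hop} + P_{Go}).
∂π/∂P_{Hop} = 325 − 4P_{Hop} + P_{Go} = 0 ⇒ P_{Hop} = 81.25 + 0.25P_{Go}.
Similarly P_{Go} = 86.75 + 0.25P_{Hop}.
Plugging P_{Go} into Hop's best response: P_{Hop} = 81.25 + 0.25(86.75 + 0.25P_{Hop}) ⇒ 0.9375P_{Hop} = 102.9375, so P_{Hop} = 109.8.
Then P_{Go} = 86.75 + 0.25·109.8 = 114.2.

109.8, 114.2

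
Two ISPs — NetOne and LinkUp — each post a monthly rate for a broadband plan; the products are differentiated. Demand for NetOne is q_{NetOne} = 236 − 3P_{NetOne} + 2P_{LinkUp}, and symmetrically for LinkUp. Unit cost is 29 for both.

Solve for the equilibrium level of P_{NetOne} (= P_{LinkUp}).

80.75

NetOne's profit: π = (P_{NetOne} − 29)(236 − 3P_{NetOne} + 2P_{LinkUp}).
∂π/∂P_{NetOne} = 323 − 6P_{NetOne} + 2P_{LinkUp} = 0 ⇒ P_{NetOne} = 323/6 + (1/3)P_{LinkUp}.
Setting P_{NetOne} = P_{LinkUp} in the reaction function: P_{NetOne} = 323/6 + (1/3)P_{NetOne}, so P_{NetOne} = (323/6) / (2/3) = 80.75.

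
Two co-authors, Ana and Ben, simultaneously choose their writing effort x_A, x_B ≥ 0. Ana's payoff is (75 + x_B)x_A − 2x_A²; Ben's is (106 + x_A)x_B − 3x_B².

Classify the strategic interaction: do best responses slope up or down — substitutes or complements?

strategic complements

Expanding Ana's payoff: 75x_A + x_Bx_A − 2x_A².
∂π/∂x_A = 75 + x_B − 4x_A = 0, so x_A = 18.75 + 0.25x_B.
The best-response slope dx_A/dx_B = 0.25 > 0: the reaction function is upward-sloping, so the choices are strategic complements.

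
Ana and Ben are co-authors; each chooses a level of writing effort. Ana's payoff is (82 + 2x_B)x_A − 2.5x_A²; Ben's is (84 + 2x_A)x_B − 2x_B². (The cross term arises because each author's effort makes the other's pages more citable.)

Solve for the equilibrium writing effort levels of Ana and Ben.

31, 36.5

Expanding Ana's payoff: 82x_A + 2x_Bx_A − 2.5x_A².
∂π/∂x_A = 82 + 2x_B − 5x_A = 0, so x_A = 16.4 + 0.4x_B.
Likewise for Ben: x_B = 21 + 0.5x_A.
Substituting the second reaction function into the first: x_A = 16.4 + 0.4(21 + 0.5x_A), which gives 0.8x_A = 24.8 ⇒ x_A = 31.
Then x_B = 21 + 0.5·31 = 36.5.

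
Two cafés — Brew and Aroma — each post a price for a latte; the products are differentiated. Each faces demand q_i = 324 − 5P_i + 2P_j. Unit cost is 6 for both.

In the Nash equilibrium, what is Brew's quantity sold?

Brew's profit: π = (P_{Brew} − 6)(324 − 5P_{Brew} + 2P_{Aroma}).
∂π/∂P_{Brew} = 354 − 10P_{Brew} + 2P_{Aroma} = 0 ⇒ P_{Brew} = 35.4 + 0.2P_{Aroma}.
By symmetry P_{Aroma} = P_{Brew}; substituting into the reaction function, 0.8P_{Brew} = 35.4 and P_{Brew} = 44.25.
q_{Brew} = 324 − 5·44.25 + 2·44.25 = 191.25.

191.25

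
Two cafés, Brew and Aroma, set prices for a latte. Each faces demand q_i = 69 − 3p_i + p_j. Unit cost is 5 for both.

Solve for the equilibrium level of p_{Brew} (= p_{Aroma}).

Brew's profit: π = (p_{Brew} − 5)(69 − 3p_{Brew} + p_{Aroma}).
∂π/∂p_{Brew} = 84 − 6p_{Brew} + p_{Aroma} = 0 ⇒ p_{Brew} = 14 + (1/6)p_{Aroma}.
Setting p_{Brew} = p_{Aroma} in the reaction function: p_{Brew} = 14 + (1/6)p_{Brew}, so p_{Brew} = 14 / (5/6) = 16.8.

16.8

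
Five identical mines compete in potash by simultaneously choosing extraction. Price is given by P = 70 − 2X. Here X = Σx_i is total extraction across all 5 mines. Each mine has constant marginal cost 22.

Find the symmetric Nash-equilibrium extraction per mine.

4

A representative mine's profit is π_i = x_i(70 − 2X) − 22x_i, with X = x_i + Σ_{j≠i} x_j.
First-order condition: 48 − 4x_i − 2Σ_{j≠i} x_j = 0.
With identical mines, set every x_j = x: then 48 − 4x − 8x = 0, i.e. x = 48/12 = 4.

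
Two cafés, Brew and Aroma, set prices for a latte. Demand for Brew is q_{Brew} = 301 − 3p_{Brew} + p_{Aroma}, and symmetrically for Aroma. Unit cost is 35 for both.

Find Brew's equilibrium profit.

Brew's profit: π = (p_{Brew} − 35)(301 − 3p_{Brew} + p_{Aroma}).
∂π/∂p_{Brew} = 406 − 6p_{Brew} + p_{Aroma} = 0 ⇒ p_{Brew} = 203/3 + (1/6)p_{Aroma}.
Setting p_{Brew} = p_{Aroma} in the reaction function: p_{Brew} = 203/3 + (1/6)p_{Brew}, so p_{Brew} = (203/3) / (5/6) = 81.2.
q_{Brew} = 301 − 3·81.2 + 81.2 = 138.6.
Profit = (81.2 − 35)·138.6 = 6403.32.

6403.32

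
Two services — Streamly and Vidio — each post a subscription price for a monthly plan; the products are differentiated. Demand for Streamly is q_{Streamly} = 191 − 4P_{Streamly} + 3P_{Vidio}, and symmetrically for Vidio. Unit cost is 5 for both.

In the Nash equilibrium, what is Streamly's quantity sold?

Streamly's profit: π = (P_{Streamly} − 5)(191 − 4P_{Streamly} + 3P_{Vidio}).
∂π/∂P_{Streamly} = 211 − 8P_{Streamly} + 3P_{Vidio} = 0 ⇒ P_{Streamly} = 26.375 + 0.375P_{Vidio}.
By symmetry P_{Vidio} = P_{Streamly}; substituting into the reaction function, 0.625P_{Streamly} = 26.375 and P_{Streamly} = 42.2.
q_{Streamly} = 191 − 4·42.2 + 3·42.2 = 148.8.

148.8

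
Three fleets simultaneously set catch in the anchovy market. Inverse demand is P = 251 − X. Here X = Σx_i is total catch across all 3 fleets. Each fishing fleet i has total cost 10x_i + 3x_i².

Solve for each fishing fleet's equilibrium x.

24.1

A representative fishing fleet's profit is π_i = x_i(251 − X) − 10x_i − 3x_i², with X = x_i + Σ_{j≠i} x_j.
First-order condition: 241 − 8x_i − Σ_{j≠i} x_j = 0.
In a symmetric equilibrium every fishing fleet chooses the same x, so Σ_{j≠i} x_j = 2x. The condition becomes 241 − 10x = 0, giving x = 241/10 = 24.1.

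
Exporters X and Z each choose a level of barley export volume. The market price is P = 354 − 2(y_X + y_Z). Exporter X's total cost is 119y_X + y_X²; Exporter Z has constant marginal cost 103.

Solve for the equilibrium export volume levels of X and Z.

Exporter X's profit: π = y_X(354 − 2(y_X + y_Z)) − 119y_X − y_X².
∂π/∂y_X = 235 − 6y_X − 2y_Z = 0, so y_X = 235/6 − (1/3)y_Z.
For Z: ∂π/∂y_Z = 251 − 4y_Z − 2y_X = 0 ⇒ y_Z = 62.75 − 0.5y_X.
Substituting the second reaction function into the first: y_X = 235/6 − (1/3)(62.75 − 0.5y_X), which gives (5/6)y_X = 18.25 ⇒ y_X = 21.9.
Then y_Z = 62.75 − 0.5·21.9 = 51.8.

21.9, 51.8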